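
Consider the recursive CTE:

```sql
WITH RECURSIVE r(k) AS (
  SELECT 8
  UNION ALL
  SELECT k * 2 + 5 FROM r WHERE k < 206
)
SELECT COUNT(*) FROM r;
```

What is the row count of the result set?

6

Base: k=8.
Iteration 1: 8 < 206 holds -> k = 8 * 2 + 5 = 21.
Iteration 2: 21 < 206 holds -> k = 21 * 2 + 5 = 47.
Iteration 3: 47 < 206 holds -> k = 47 * 2 + 5 = 99.
Iteration 4: 99 < 206 holds -> k = 99 * 2 + 5 = 203.
Iteration 5: 203 < 206 holds -> k = 203 * 2 + 5 = 411.
Iteration 6: 411 < 206 fails; recursion stops.
Total rows emitted: 6.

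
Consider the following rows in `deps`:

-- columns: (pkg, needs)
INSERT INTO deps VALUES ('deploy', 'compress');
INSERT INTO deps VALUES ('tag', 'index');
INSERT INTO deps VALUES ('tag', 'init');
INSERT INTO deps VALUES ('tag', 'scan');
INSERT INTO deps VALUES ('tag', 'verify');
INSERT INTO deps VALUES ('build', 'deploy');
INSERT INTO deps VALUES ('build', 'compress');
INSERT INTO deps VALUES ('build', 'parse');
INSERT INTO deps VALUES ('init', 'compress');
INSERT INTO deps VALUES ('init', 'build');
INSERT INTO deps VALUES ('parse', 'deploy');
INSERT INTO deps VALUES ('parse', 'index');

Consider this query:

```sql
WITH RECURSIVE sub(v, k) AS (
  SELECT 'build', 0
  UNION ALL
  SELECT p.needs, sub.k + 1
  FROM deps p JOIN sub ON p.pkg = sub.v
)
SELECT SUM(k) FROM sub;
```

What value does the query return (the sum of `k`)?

12

Base: (build, k=0).
Iteration 1: edges from {build} -> (compress, k=1), (deploy, k=1), (parse, k=1).
Iteration 2: edges from {compress,deploy,parse} -> (compress, k=2), (deploy, k=2), (index, k=2).
Iteration 3: edges from {compress,deploy,index} -> (compress, k=3).
Iteration 4: no outgoing edges from {compress}; recursion stops.
SUM(k) = 0 + 1 + 1 + 1 + 2 + 2 + 2 + 3 = 12.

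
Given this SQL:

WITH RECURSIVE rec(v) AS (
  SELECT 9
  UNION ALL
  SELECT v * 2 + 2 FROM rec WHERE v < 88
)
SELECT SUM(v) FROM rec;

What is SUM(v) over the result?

331

Base: v=9.
Iteration 1: 9 < 88 holds -> v = 9 * 2 + 2 = 20.
Iteration 2: 20 < 88 holds -> v = 20 * 2 + 2 = 42.
Iteration 3: 42 < 88 holds -> v = 42 * 2 + 2 = 86.
Iteration 4: 86 < 88 holds -> v = 86 * 2 + 2 = 174.
Iteration 5: 174 < 88 fails; recursion stops.
SUM(v) = 9 + 20 + 42 + 86 + 174 = 331.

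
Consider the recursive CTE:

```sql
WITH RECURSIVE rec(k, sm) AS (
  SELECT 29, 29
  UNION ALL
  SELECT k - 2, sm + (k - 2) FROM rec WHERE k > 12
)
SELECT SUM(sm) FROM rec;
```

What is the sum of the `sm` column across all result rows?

Base: k=29, sm=29.
Iteration 1: 29 > 12 holds -> k = 29 - 2 = 27, sm = 29 + 27 = 56.
Iteration 2: 27 > 12 holds -> k = 27 - 2 = 25, sm = 56 + 25 = 81.
Iteration 3: 25 > 12 holds -> k = 25 - 2 = 23, sm = 81 + 23 = 104.
Iteration 4: 23 > 12 holds -> k = 23 - 2 = 21, sm = 104 + 21 = 125.
Iteration 5: 21 > 12 holds -> k = 21 - 2 = 19, sm = 125 + 19 = 144.
Iteration 6: 19 > 12 holds -> k = 19 - 2 = 17, sm = 144 + 17 = 161.
Iteration 7: 17 > 12 holds -> k = 17 - 2 = 15, sm = 161 + 15 = 176.
Iteration 8: 15 > 12 holds -> k = 15 - 2 = 13, sm = 176 + 13 = 189.
Iteration 9: 13 > 12 holds -> k = 13 - 2 = 11, sm = 189 + 11 = 200.
Iteration 10: 11 > 12 fails; recursion stops.
SUM(sm) = 29 + 56 + 81 + 104 + 125 + 144 + 161 + 176 + 189 + 200 = 1265.

1265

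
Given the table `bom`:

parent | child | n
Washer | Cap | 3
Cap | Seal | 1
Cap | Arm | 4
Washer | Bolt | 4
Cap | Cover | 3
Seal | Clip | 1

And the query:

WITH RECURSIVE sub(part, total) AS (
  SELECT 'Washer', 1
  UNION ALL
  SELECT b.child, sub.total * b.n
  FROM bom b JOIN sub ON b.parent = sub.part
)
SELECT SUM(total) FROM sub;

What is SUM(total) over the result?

Base: (Washer, total=1).
Iteration 1: components of {Washer} -> Bolt = 1*4 = 4, Cap = 1*3 = 3.
Iteration 2: components of {Bolt,Cap} -> Arm = 3*4 = 12, Cover = 3*3 = 9, Seal = 3*1 = 3.
Iteration 3: components of {Arm,Cover,Seal} -> Clip = 3*1 = 3.
Iteration 4: no further components; recursion stops.
SUM(total) = 1 + 3 + 4 + 3 + 12 + 9 + 3 = 35.

35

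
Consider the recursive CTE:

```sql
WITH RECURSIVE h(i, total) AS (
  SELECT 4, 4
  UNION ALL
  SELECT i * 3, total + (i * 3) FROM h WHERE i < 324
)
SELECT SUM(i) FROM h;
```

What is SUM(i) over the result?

Base: i=4, total=4.
Iteration 1: 4 < 324 holds -> i = 4 * 3 = 12, total = 4 + 12 = 16.
Iteration 2: 12 < 324 holds -> i = 12 * 3 = 36, total = 16 + 36 = 52.
Iteration 3: 36 < 324 holds -> i = 36 * 3 = 108, total = 52 + 108 = 160.
Iteration 4: 108 < 324 holds -> i = 108 * 3 = 324, total = 160 + 324 = 484.
Iteration 5: 324 < 324 fails; recursion stops.
SUM(i) = 4 + 12 + 36 + 108 + 324 = 484.

484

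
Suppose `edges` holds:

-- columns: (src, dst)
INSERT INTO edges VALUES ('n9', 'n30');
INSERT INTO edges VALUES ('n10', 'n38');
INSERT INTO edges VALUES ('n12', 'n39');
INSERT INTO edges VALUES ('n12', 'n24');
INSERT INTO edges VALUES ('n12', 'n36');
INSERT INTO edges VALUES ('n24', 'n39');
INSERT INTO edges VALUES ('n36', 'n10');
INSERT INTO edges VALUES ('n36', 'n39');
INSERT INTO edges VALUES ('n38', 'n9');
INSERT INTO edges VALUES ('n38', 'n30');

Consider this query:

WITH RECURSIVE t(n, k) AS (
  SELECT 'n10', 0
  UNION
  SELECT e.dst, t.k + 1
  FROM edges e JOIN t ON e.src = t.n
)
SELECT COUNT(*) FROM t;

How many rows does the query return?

5

Base: (n10, k=0).
Iteration 1: edges from {n10} -> (n38, k=1).
Iteration 2: edges from {n38} -> (n30, k=2), (n9, k=2).
Iteration 3: edges from {n30,n9} -> (n30, k=3).
Iteration 4: no outgoing edges from {n30}; recursion stops.
Total rows emitted: 5.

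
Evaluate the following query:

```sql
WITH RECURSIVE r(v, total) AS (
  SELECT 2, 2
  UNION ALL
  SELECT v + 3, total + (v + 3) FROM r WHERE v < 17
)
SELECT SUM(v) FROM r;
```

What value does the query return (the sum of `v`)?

57

Base: v=2, total=2.
Iteration 1: 2 < 17 holds -> v = 2 + 3 = 5, total = 2 + 5 = 7.
Iteration 2: 5 < 17 holds -> v = 5 + 3 = 8, total = 7 + 8 = 15.
Iteration 3: 8 < 17 holds -> v = 8 + 3 = 11, total = 15 + 11 = 26.
Iteration 4: 11 < 17 holds -> v = 11 + 3 = 14, total = 26 + 14 = 40.
Iteration 5: 14 < 17 holds -> v = 14 + 3 = 17, total = 40 + 17 = 57.
Iteration 6: 17 < 17 fails; recursion stops.
SUM(v) = 2 + 5 + 8 + 11 + 14 + 17 = 57.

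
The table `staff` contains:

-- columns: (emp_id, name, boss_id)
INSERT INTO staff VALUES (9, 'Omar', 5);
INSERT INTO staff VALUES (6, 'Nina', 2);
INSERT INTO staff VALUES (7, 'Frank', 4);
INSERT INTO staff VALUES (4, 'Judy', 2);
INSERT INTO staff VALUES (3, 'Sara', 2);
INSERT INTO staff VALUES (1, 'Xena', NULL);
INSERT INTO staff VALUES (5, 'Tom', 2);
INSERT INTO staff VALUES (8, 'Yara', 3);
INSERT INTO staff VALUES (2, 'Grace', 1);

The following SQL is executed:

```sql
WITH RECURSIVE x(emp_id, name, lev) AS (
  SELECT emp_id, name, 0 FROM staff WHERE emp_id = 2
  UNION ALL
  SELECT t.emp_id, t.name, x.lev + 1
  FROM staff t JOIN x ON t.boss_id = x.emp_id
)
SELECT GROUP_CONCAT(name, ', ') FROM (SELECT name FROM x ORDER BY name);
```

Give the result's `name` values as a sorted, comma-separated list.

Frank, Grace, Judy, Nina, Omar, Sara, Tom, Yara

Base: emp_id=2 (Grace) at lev 0.
Iteration 1: rows with boss_id in {2} -> Sara (id 3, lev 1), Judy (id 4, lev 1), Tom (id 5, lev 1), Nina (id 6, lev 1).
Iteration 2: rows with boss_id in {3,4,5,6} -> Frank (id 7, lev 2), Yara (id 8, lev 2), Omar (id 9, lev 2).
Iteration 3: no rows with boss_id in {7,8,9}; recursion stops.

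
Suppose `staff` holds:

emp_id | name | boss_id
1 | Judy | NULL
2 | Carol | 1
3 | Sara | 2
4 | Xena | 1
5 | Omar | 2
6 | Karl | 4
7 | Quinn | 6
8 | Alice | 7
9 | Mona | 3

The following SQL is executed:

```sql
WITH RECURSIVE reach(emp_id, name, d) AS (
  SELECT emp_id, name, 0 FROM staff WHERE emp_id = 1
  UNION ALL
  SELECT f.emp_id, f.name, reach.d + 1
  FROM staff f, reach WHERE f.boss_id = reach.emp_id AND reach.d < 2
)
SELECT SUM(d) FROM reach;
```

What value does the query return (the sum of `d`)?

8

Base: emp_id=1 (Judy) at d 0.
Iteration 1: rows with boss_id in {1} -> Carol (id 2, d 1), Xena (id 4, d 1).
Iteration 2: rows with boss_id in {2,4} -> Sara (id 3, d 2), Omar (id 5, d 2), Karl (id 6, d 2).
Iteration 3: d < 2 fails for all current rows; recursion stops.
SUM(d) = 0 + 1 + 1 + 2 + 2 + 2 = 8.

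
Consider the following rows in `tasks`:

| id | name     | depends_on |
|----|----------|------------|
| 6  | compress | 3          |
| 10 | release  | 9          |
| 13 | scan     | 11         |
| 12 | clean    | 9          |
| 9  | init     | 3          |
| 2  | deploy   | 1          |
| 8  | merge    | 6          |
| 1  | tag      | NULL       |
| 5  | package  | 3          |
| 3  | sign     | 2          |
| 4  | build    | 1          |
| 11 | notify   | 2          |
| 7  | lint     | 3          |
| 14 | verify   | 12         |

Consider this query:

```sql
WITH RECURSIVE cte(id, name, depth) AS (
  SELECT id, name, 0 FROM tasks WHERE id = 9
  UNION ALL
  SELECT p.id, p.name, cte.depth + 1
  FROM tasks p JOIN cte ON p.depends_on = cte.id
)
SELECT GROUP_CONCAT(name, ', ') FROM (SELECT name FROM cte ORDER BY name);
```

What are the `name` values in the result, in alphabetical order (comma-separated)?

clean, init, release, verify

Base: id=9 (init) at depth 0.
Iteration 1: rows with depends_on in {9} -> release (id 10, depth 1), clean (id 12, depth 1).
Iteration 2: rows with depends_on in {10,12} -> verify (id 14, depth 2).
Iteration 3: no rows with depends_on in {14}; recursion stops.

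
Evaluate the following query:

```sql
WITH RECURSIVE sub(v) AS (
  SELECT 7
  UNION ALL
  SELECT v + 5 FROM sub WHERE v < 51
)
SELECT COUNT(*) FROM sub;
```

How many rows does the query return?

Base: v=7.
Iteration 1: 7 < 51 holds -> v = 7 + 5 = 12.
Iteration 2: 12 < 51 holds -> v = 12 + 5 = 17.
Iteration 3: 17 < 51 holds -> v = 17 + 5 = 22.
Iteration 4: 22 < 51 holds -> v = 22 + 5 = 27.
Iteration 5: 27 < 51 holds -> v = 27 + 5 = 32.
Iteration 6: 32 < 51 holds -> v = 32 + 5 = 37.
Iteration 7: 37 < 51 holds -> v = 37 + 5 = 42.
Iteration 8: 42 < 51 holds -> v = 42 + 5 = 47.
Iteration 9: 47 < 51 holds -> v = 47 + 5 = 52.
Iteration 10: 52 < 51 fails; recursion stops.
Total rows emitted: 10.

10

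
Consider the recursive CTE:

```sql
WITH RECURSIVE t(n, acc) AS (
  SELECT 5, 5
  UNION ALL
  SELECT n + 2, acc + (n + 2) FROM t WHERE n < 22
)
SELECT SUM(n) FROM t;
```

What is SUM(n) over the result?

Base: n=5, acc=5.
Iteration 1: 5 < 22 holds -> n = 5 + 2 = 7, acc = 5 + 7 = 12.
Iteration 2: 7 < 22 holds -> n = 7 + 2 = 9, acc = 12 + 9 = 21.
Iteration 3: 9 < 22 holds -> n = 9 + 2 = 11, acc = 21 + 11 = 32.
Iteration 4: 11 < 22 holds -> n = 11 + 2 = 13, acc = 32 + 13 = 45.
Iteration 5: 13 < 22 holds -> n = 13 + 2 = 15, acc = 45 + 15 = 60.
Iteration 6: 15 < 22 holds -> n = 15 + 2 = 17, acc = 60 + 17 = 77.
Iteration 7: 17 < 22 holds -> n = 17 + 2 = 19, acc = 77 + 19 = 96.
Iteration 8: 19 < 22 holds -> n = 19 + 2 = 21, acc = 96 + 21 = 117.
Iteration 9: 21 < 22 holds -> n = 21 + 2 = 23, acc = 117 + 23 = 140.
Iteration 10: 23 < 22 fails; recursion stops.
SUM(n) = 5 + 7 + 9 + 11 + 13 + 15 + 17 + 19 + 21 + 23 = 140.

140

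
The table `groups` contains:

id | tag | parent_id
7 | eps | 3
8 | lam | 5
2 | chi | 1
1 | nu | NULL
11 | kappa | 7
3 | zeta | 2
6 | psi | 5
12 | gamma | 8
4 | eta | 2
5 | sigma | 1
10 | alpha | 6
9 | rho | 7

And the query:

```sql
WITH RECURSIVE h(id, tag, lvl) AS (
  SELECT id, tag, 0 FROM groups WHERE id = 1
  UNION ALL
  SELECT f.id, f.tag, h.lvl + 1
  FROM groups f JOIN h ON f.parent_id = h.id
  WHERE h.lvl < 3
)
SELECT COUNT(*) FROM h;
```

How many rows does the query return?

Base: id=1 (nu) at lvl 0.
Iteration 1: rows with parent_id in {1} -> chi (id 2, lvl 1), sigma (id 5, lvl 1).
Iteration 2: rows with parent_id in {2,5} -> zeta (id 3, lvl 2), eta (id 4, lvl 2), psi (id 6, lvl 2), lam (id 8, lvl 2).
Iteration 3: rows with parent_id in {3,4,6,8} -> eps (id 7, lvl 3), alpha (id 10, lvl 3), gamma (id 12, lvl 3).
Iteration 4: lvl < 3 fails for all current rows; recursion stops.
Total rows emitted: 10.

10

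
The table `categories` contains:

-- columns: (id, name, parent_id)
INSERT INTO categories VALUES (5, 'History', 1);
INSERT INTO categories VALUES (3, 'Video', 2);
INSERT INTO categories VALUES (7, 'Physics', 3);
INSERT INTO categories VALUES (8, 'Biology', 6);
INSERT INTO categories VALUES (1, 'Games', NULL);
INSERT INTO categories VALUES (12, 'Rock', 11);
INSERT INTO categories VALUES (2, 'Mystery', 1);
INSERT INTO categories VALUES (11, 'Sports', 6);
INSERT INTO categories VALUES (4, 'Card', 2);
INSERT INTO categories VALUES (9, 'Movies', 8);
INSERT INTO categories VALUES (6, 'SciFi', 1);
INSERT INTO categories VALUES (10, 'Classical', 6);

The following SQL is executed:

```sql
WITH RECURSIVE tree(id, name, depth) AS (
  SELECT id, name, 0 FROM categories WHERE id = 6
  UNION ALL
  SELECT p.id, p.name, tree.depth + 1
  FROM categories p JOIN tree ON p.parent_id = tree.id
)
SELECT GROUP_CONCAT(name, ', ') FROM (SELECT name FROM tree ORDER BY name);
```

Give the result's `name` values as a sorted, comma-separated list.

Base: id=6 (SciFi) at depth 0.
Iteration 1: rows with parent_id in {6} -> Biology (id 8, depth 1), Classical (id 10, depth 1), Sports (id 11, depth 1).
Iteration 2: rows with parent_id in {8,10,11} -> Movies (id 9, depth 2), Rock (id 12, depth 2).
Iteration 3: no rows with parent_id in {9,12}; recursion stops.

Biology, Classical, Movies, Rock, SciFi, Sports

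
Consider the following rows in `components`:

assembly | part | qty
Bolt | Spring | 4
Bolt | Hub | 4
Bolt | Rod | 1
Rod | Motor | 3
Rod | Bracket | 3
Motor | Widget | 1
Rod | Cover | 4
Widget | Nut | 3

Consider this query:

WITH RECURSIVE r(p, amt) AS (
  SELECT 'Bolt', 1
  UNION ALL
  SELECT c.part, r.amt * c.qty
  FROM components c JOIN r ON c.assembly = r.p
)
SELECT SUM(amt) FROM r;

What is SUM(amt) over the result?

32

Base: (Bolt, amt=1).
Iteration 1: components of {Bolt} -> Hub = 1*4 = 4, Rod = 1*1 = 1, Spring = 1*4 = 4.
Iteration 2: components of {Hub,Rod,Spring} -> Bracket = 1*3 = 3, Cover = 1*4 = 4, Motor = 1*3 = 3.
Iteration 3: components of {Bracket,Cover,Motor} -> Widget = 3*1 = 3.
Iteration 4: components of {Widget} -> Nut = 3*3 = 9.
Iteration 5: no further components; recursion stops.
SUM(amt) = 1 + 4 + 4 + 1 + 3 + 3 + 4 + 3 + 9 = 32.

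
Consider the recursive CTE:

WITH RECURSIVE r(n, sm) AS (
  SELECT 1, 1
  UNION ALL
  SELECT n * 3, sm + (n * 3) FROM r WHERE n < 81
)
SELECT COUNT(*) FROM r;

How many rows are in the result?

5

Base: n=1, sm=1.
Iteration 1: 1 < 81 holds -> n = 1 * 3 = 3, sm = 1 + 3 = 4.
Iteration 2: 3 < 81 holds -> n = 3 * 3 = 9, sm = 4 + 9 = 13.
Iteration 3: 9 < 81 holds -> n = 9 * 3 = 27, sm = 13 + 27 = 40.
Iteration 4: 27 < 81 holds -> n = 27 * 3 = 81, sm = 40 + 81 = 121.
Iteration 5: 81 < 81 fails; recursion stops.
Total rows emitted: 5.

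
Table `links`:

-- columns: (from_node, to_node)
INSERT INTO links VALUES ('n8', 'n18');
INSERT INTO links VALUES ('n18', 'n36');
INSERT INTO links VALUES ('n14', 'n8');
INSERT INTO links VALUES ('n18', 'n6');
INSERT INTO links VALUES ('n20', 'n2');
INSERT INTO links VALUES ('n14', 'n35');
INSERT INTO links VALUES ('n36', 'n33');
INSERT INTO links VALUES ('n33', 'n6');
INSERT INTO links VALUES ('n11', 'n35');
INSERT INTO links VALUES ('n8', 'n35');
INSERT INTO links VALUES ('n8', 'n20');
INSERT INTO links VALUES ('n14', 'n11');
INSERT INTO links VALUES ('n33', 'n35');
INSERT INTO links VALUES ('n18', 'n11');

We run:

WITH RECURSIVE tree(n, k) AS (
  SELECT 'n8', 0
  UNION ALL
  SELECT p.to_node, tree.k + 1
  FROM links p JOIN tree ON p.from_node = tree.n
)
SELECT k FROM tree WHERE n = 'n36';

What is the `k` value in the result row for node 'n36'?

2

Base: (n8, k=0).
Iteration 1: edges from {n8} -> (n18, k=1), (n20, k=1), (n35, k=1).
Iteration 2: edges from {n18,n20,n35} -> (n11, k=2), (n2, k=2), (n36, k=2), (n6, k=2).
Iteration 3: edges from {n11,n2,n36,n6} -> (n33, k=3), (n35, k=3).
Iteration 4: edges from {n33,n35} -> (n35, k=4), (n6, k=4).
Iteration 5: no outgoing edges from {n35,n6}; recursion stops.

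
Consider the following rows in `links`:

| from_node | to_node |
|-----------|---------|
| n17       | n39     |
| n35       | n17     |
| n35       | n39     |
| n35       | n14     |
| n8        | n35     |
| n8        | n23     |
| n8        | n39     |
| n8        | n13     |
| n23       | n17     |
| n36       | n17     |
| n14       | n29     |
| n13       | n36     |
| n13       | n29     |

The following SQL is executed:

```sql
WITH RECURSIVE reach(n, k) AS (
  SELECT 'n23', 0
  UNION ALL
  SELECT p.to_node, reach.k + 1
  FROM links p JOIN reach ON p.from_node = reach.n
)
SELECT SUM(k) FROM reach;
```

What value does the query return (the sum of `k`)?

Base: (n23, k=0).
Iteration 1: edges from {n23} -> (n17, k=1).
Iteration 2: edges from {n17} -> (n39, k=2).
Iteration 3: no outgoing edges from {n39}; recursion stops.
SUM(k) = 0 + 1 + 2 = 3.

3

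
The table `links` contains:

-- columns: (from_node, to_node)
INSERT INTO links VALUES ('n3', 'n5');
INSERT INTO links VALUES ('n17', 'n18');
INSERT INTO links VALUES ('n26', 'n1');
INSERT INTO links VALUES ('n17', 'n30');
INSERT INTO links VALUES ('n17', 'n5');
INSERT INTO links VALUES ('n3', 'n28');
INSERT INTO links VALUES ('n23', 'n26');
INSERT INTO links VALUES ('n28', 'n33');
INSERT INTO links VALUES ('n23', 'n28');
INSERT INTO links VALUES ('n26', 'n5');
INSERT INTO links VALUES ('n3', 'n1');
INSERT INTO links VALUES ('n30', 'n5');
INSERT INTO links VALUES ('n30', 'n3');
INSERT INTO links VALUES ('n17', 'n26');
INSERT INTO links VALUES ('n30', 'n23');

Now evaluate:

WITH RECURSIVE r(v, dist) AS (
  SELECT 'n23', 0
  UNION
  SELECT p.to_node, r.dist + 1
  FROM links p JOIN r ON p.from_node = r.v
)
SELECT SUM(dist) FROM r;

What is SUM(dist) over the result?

8

Base: (n23, dist=0).
Iteration 1: edges from {n23} -> (n26, dist=1), (n28, dist=1).
Iteration 2: edges from {n26,n28} -> (n1, dist=2), (n33, dist=2), (n5, dist=2).
Iteration 3: no outgoing edges from {n1,n33,n5}; recursion stops.
SUM(dist) = 0 + 1 + 1 + 2 + 2 + 2 = 8.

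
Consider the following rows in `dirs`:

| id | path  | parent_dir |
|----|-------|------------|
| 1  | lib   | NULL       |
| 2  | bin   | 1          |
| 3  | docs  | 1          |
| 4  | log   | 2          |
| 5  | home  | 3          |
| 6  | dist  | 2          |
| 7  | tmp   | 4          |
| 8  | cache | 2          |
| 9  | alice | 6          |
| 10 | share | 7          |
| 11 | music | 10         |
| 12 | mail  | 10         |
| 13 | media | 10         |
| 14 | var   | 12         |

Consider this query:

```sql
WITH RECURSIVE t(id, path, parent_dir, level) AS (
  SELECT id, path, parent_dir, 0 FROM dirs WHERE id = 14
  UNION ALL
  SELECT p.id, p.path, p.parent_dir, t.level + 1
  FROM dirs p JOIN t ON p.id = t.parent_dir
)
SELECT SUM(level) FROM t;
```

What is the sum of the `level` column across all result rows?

21

Base: id=14 (var), parent_dir=12, level 0.
Iteration 1: join on id=12 -> mail (id 12, parent_dir=10, level 1).
Iteration 2: join on id=10 -> share (id 10, parent_dir=7, level 2).
Iteration 3: join on id=7 -> tmp (id 7, parent_dir=4, level 3).
Iteration 4: join on id=4 -> log (id 4, parent_dir=2, level 4).
Iteration 5: join on id=2 -> bin (id 2, parent_dir=1, level 5).
Iteration 6: join on id=1 -> lib (id 1, parent_dir=NULL, level 6).
Iteration 7: parent_dir is NULL; no match; recursion stops.
SUM(level) = 0 + 1 + 2 + 3 + 4 + 5 + 6 = 21.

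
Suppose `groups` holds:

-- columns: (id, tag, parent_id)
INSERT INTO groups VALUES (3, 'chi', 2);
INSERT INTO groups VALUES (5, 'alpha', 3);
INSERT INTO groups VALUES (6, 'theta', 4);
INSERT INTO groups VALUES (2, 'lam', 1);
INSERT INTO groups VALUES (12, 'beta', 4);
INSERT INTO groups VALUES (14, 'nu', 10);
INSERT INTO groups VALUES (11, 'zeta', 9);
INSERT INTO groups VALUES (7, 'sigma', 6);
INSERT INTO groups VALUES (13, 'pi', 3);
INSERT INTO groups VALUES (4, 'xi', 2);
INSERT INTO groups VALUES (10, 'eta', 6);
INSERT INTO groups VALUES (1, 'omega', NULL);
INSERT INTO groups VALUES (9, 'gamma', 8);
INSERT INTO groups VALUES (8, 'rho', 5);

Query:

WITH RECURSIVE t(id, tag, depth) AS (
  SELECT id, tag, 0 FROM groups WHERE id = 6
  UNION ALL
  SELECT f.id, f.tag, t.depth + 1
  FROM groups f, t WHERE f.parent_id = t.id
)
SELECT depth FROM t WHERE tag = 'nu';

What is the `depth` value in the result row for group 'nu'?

2

Base: id=6 (theta) at depth 0.
Iteration 1: rows with parent_id in {6} -> sigma (id 7, depth 1), eta (id 10, depth 1).
Iteration 2: rows with parent_id in {7,10} -> nu (id 14, depth 2).
Iteration 3: no rows with parent_id in {14}; recursion stops.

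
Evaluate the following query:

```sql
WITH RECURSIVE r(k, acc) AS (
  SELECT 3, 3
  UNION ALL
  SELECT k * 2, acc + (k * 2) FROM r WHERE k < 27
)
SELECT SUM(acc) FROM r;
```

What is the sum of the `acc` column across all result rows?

171

Base: k=3, acc=3.
Iteration 1: 3 < 27 holds -> k = 3 * 2 = 6, acc = 3 + 6 = 9.
Iteration 2: 6 < 27 holds -> k = 6 * 2 = 12, acc = 9 + 12 = 21.
Iteration 3: 12 < 27 holds -> k = 12 * 2 = 24, acc = 21 + 24 = 45.
Iteration 4: 24 < 27 holds -> k = 24 * 2 = 48, acc = 45 + 48 = 93.
Iteration 5: 48 < 27 fails; recursion stops.
SUM(acc) = 3 + 9 + 21 + 45 + 93 = 171.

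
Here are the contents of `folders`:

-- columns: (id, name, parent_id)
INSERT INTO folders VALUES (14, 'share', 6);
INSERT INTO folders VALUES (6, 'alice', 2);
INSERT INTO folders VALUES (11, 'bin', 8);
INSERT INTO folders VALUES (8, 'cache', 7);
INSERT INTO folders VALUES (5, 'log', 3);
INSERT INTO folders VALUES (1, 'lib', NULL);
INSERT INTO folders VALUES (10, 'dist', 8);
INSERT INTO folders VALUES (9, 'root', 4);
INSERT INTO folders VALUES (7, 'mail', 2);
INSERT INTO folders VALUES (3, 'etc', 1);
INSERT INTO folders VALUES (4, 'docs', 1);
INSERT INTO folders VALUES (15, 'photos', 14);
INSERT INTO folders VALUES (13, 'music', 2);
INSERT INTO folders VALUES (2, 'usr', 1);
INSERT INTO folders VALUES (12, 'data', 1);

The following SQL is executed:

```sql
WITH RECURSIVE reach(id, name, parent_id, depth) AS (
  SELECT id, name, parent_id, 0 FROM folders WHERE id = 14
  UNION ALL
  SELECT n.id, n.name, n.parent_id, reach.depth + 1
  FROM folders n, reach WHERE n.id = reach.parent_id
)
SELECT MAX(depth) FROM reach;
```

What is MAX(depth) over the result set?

Base: id=14 (share), parent_id=6, depth 0.
Iteration 1: join on id=6 -> alice (id 6, parent_id=2, depth 1).
Iteration 2: join on id=2 -> usr (id 2, parent_id=1, depth 2).
Iteration 3: join on id=1 -> lib (id 1, parent_id=NULL, depth 3).
Iteration 4: parent_id is NULL; no match; recursion stops.
depth values: 0, 1, 2, 3; the maximum is 3.

3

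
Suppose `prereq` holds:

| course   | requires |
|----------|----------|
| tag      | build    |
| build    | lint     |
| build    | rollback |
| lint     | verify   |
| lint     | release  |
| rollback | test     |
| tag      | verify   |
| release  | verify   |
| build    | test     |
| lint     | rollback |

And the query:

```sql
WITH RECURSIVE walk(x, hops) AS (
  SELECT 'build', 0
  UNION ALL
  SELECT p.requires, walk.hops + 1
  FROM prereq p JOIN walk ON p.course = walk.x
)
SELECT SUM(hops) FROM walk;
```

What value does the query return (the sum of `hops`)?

17

Base: (build, hops=0).
Iteration 1: edges from {build} -> (lint, hops=1), (rollback, hops=1), (test, hops=1).
Iteration 2: edges from {lint,rollback,test} -> (release, hops=2), (rollback, hops=2), (test, hops=2), (verify, hops=2).
Iteration 3: edges from {release,rollback,test,verify} -> (test, hops=3), (verify, hops=3).
Iteration 4: no outgoing edges from {test,verify}; recursion stops.
SUM(hops) = 0 + 1 + 1 + 1 + 2 + 2 + 2 + 2 + 3 + 3 = 17.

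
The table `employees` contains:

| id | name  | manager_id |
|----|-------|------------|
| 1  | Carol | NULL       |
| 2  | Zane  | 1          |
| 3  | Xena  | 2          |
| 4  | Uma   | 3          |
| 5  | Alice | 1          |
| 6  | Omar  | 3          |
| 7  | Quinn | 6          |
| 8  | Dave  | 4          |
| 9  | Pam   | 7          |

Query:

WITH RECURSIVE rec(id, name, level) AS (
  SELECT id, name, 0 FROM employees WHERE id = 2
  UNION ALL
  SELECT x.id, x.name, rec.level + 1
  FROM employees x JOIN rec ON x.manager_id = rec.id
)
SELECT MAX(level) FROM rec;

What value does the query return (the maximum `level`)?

Base: id=2 (Zane) at level 0.
Iteration 1: rows with manager_id in {2} -> Xena (id 3, level 1).
Iteration 2: rows with manager_id in {3} -> Uma (id 4, level 2), Omar (id 6, level 2).
Iteration 3: rows with manager_id in {4,6} -> Quinn (id 7, level 3), Dave (id 8, level 3).
Iteration 4: rows with manager_id in {7,8} -> Pam (id 9, level 4).
Iteration 5: no rows with manager_id in {9}; recursion stops.
level values: 0, 1, 2, 2, 3, 3, 4; the maximum is 4.

4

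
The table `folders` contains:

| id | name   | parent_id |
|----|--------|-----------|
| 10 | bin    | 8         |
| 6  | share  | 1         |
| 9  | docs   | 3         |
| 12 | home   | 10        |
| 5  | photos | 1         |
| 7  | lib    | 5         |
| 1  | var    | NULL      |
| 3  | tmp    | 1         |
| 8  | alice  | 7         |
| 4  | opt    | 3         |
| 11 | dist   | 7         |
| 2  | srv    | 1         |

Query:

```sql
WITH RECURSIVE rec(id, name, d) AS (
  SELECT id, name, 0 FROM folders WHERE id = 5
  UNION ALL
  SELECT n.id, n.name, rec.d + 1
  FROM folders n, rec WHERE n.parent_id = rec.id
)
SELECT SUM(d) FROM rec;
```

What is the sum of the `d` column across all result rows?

Base: id=5 (photos) at d 0.
Iteration 1: rows with parent_id in {5} -> lib (id 7, d 1).
Iteration 2: rows with parent_id in {7} -> alice (id 8, d 2), dist (id 11, d 2).
Iteration 3: rows with parent_id in {8,11} -> bin (id 10, d 3).
Iteration 4: rows with parent_id in {10} -> home (id 12, d 4).
Iteration 5: no rows with parent_id in {12}; recursion stops.
SUM(d) = 0 + 1 + 2 + 2 + 3 + 4 = 12.

12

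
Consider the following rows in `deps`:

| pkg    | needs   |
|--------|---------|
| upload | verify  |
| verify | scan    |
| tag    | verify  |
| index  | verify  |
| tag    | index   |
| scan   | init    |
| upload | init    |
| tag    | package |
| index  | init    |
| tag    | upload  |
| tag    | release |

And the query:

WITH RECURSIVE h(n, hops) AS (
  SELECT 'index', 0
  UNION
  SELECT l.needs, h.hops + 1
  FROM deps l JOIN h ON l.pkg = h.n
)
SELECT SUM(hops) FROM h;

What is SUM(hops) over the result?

7

Base: (index, hops=0).
Iteration 1: edges from {index} -> (init, hops=1), (verify, hops=1).
Iteration 2: edges from {init,verify} -> (scan, hops=2).
Iteration 3: edges from {scan} -> (init, hops=3).
Iteration 4: no outgoing edges from {init}; recursion stops.
SUM(hops) = 0 + 1 + 1 + 2 + 3 = 7.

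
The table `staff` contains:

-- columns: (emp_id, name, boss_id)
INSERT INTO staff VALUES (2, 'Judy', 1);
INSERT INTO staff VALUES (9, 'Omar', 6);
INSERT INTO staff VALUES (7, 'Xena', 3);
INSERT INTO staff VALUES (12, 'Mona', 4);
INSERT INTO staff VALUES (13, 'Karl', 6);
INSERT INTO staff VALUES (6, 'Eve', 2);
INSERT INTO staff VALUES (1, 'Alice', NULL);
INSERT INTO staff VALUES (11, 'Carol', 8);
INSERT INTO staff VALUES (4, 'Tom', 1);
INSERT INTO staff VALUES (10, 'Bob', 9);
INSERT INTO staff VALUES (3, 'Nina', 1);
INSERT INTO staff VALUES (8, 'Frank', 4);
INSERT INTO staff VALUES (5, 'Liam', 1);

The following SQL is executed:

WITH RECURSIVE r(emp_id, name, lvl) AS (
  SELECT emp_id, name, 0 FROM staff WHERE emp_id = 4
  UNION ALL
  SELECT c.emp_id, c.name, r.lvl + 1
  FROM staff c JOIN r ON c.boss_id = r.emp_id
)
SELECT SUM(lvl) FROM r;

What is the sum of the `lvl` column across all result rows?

Base: emp_id=4 (Tom) at lvl 0.
Iteration 1: rows with boss_id in {4} -> Frank (id 8, lvl 1), Mona (id 12, lvl 1).
Iteration 2: rows with boss_id in {8,12} -> Carol (id 11, lvl 2).
Iteration 3: no rows with boss_id in {11}; recursion stops.
SUM(lvl) = 0 + 1 + 1 + 2 = 4.

4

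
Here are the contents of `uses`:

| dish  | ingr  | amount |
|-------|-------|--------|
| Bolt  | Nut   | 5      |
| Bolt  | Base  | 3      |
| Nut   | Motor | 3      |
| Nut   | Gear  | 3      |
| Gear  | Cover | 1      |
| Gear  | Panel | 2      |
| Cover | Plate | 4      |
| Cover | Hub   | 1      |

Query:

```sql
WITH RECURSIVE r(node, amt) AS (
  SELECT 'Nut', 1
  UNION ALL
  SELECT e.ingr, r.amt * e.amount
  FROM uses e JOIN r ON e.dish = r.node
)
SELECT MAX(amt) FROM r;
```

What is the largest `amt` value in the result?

Base: (Nut, amt=1).
Iteration 1: components of {Nut} -> Gear = 1*3 = 3, Motor = 1*3 = 3.
Iteration 2: components of {Gear,Motor} -> Cover = 3*1 = 3, Panel = 3*2 = 6.
Iteration 3: components of {Cover,Panel} -> Hub = 3*1 = 3, Plate = 3*4 = 12.
Iteration 4: no further components; recursion stops.
amt values: 1, 3, 3, 3, 6, 12, 3; the maximum is 12.

12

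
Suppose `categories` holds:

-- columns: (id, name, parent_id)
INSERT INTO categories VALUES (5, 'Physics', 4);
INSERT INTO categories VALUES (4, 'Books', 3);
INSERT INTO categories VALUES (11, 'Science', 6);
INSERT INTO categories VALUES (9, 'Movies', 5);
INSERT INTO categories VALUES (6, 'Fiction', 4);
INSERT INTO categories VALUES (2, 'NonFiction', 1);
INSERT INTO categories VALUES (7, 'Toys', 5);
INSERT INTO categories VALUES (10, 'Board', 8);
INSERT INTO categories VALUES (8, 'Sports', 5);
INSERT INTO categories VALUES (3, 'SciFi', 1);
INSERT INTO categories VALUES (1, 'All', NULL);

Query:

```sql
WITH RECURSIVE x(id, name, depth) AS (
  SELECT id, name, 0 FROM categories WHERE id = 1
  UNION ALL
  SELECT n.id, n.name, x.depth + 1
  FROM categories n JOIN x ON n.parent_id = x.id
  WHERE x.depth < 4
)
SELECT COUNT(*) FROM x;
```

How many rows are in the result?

10

Base: id=1 (All) at depth 0.
Iteration 1: rows with parent_id in {1} -> NonFiction (id 2, depth 1), SciFi (id 3, depth 1).
Iteration 2: rows with parent_id in {2,3} -> Books (id 4, depth 2).
Iteration 3: rows with parent_id in {4} -> Physics (id 5, depth 3), Fiction (id 6, depth 3).
Iteration 4: rows with parent_id in {5,6} -> Toys (id 7, depth 4), Sports (id 8, depth 4), Movies (id 9, depth 4), Science (id 11, depth 4).
Iteration 5: depth < 4 fails for all current rows; recursion stops.
Total rows emitted: 10.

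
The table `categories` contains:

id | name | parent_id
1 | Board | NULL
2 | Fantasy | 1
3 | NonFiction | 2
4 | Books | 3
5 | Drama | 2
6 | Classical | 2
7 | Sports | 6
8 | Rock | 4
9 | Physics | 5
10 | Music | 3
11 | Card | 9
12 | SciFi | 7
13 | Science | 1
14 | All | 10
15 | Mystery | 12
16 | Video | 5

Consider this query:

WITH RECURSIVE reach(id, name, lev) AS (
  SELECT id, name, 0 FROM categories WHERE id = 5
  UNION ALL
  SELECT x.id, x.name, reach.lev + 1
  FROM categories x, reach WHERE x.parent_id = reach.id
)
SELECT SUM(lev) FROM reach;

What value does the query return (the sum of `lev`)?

4

Base: id=5 (Drama) at lev 0.
Iteration 1: rows with parent_id in {5} -> Physics (id 9, lev 1), Video (id 16, lev 1).
Iteration 2: rows with parent_id in {9,16} -> Card (id 11, lev 2).
Iteration 3: no rows with parent_id in {11}; recursion stops.
SUM(lev) = 0 + 1 + 1 + 2 = 4.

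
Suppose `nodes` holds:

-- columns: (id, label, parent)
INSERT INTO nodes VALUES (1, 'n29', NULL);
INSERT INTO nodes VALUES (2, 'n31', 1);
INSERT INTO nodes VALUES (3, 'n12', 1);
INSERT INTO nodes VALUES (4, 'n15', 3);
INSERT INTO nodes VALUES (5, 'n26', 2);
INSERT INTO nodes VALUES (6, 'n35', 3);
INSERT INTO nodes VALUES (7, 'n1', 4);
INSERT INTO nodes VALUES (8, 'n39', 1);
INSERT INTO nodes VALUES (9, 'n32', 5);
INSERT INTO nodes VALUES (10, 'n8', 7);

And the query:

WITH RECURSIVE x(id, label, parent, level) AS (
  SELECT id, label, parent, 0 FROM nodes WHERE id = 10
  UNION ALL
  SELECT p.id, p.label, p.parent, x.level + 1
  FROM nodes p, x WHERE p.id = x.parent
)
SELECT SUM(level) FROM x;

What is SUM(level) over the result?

Base: id=10 (n8), parent=7, level 0.
Iteration 1: join on id=7 -> n1 (id 7, parent=4, level 1).
Iteration 2: join on id=4 -> n15 (id 4, parent=3, level 2).
Iteration 3: join on id=3 -> n12 (id 3, parent=1, level 3).
Iteration 4: join on id=1 -> n29 (id 1, parent=NULL, level 4).
Iteration 5: parent is NULL; no match; recursion stops.
SUM(level) = 0 + 1 + 2 + 3 + 4 = 10.

10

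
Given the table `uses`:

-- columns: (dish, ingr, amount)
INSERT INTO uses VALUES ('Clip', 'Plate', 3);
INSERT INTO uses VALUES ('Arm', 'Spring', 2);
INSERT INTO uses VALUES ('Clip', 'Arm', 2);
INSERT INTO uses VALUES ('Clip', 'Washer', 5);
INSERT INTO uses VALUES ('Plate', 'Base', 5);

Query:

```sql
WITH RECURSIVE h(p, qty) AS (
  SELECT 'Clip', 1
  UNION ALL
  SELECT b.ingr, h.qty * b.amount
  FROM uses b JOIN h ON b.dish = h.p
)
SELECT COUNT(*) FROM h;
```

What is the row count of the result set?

Base: (Clip, qty=1).
Iteration 1: components of {Clip} -> Arm = 1*2 = 2, Plate = 1*3 = 3, Washer = 1*5 = 5.
Iteration 2: components of {Arm,Plate,Washer} -> Base = 3*5 = 15, Spring = 2*2 = 4.
Iteration 3: no further components; recursion stops.
Total rows emitted: 6.

6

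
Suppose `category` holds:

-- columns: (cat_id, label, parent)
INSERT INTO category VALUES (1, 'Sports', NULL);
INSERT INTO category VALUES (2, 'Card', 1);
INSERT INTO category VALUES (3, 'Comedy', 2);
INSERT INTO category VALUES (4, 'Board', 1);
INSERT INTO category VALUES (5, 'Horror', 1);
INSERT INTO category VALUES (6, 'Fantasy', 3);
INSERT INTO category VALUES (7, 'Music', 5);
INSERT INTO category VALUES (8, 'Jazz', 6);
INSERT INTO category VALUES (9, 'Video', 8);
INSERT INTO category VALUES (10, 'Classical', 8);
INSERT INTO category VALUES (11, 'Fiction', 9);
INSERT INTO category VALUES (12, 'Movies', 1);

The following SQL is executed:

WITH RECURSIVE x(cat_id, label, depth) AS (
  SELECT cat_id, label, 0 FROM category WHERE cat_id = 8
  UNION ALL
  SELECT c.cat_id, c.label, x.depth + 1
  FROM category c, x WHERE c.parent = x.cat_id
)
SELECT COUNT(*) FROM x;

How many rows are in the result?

Base: cat_id=8 (Jazz) at depth 0.
Iteration 1: rows with parent in {8} -> Video (id 9, depth 1), Classical (id 10, depth 1).
Iteration 2: rows with parent in {9,10} -> Fiction (id 11, depth 2).
Iteration 3: no rows with parent in {11}; recursion stops.
Total rows emitted: 4.

4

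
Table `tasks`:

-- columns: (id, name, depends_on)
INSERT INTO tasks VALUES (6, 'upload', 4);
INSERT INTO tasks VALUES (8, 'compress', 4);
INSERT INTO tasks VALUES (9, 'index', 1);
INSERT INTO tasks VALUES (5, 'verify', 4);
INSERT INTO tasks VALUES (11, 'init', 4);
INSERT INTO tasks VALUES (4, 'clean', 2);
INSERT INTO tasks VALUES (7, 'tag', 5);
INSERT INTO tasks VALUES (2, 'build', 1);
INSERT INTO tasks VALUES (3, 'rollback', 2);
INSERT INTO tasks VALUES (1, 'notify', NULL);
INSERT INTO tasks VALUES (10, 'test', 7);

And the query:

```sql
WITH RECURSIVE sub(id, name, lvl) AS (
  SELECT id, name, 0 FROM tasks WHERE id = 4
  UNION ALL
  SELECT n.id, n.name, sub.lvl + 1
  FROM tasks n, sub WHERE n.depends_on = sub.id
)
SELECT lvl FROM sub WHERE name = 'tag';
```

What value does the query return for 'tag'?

2

Base: id=4 (clean) at lvl 0.
Iteration 1: rows with depends_on in {4} -> verify (id 5, lvl 1), upload (id 6, lvl 1), compress (id 8, lvl 1), init (id 11, lvl 1).
Iteration 2: rows with depends_on in {5,6,8,11} -> tag (id 7, lvl 2).
Iteration 3: rows with depends_on in {7} -> test (id 10, lvl 3).
Iteration 4: no rows with depends_on in {10}; recursion stops.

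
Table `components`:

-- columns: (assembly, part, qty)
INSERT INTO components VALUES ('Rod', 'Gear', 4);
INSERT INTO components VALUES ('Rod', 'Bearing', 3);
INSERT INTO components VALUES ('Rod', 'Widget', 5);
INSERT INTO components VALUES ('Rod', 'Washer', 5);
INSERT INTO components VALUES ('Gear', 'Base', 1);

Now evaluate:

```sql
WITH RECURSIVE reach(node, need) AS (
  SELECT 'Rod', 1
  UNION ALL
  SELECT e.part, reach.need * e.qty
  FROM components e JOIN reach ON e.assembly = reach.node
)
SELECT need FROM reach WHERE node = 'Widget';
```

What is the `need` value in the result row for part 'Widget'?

Base: (Rod, need=1).
Iteration 1: components of {Rod} -> Bearing = 1*3 = 3, Gear = 1*4 = 4, Washer = 1*5 = 5, Widget = 1*5 = 5.
Iteration 2: components of {Bearing,Gear,Washer,Widget} -> Base = 4*1 = 4.
Iteration 3: no further components; recursion stops.

5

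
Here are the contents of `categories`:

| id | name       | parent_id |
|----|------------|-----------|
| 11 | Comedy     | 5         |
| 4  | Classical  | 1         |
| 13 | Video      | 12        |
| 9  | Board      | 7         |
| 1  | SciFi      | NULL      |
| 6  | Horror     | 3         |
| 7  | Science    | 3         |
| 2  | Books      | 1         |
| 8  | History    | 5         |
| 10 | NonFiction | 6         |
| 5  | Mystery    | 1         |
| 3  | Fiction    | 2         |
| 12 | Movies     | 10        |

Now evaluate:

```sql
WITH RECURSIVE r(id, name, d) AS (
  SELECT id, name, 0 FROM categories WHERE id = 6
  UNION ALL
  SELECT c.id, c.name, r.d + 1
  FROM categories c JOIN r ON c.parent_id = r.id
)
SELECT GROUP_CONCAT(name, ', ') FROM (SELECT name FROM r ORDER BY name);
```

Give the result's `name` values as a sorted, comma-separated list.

Base: id=6 (Horror) at d 0.
Iteration 1: rows with parent_id in {6} -> NonFiction (id 10, d 1).
Iteration 2: rows with parent_id in {10} -> Movies (id 12, d 2).
Iteration 3: rows with parent_id in {12} -> Video (id 13, d 3).
Iteration 4: no rows with parent_id in {13}; recursion stops.

Horror, Movies, NonFiction, Video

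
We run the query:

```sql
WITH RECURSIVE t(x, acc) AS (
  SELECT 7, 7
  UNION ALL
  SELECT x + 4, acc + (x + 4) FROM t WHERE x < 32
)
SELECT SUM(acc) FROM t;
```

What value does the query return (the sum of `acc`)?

Base: x=7, acc=7.
Iteration 1: 7 < 32 holds -> x = 7 + 4 = 11, acc = 7 + 11 = 18.
Iteration 2: 11 < 32 holds -> x = 11 + 4 = 15, acc = 18 + 15 = 33.
Iteration 3: 15 < 32 holds -> x = 15 + 4 = 19, acc = 33 + 19 = 52.
Iteration 4: 19 < 32 holds -> x = 19 + 4 = 23, acc = 52 + 23 = 75.
Iteration 5: 23 < 32 holds -> x = 23 + 4 = 27, acc = 75 + 27 = 102.
Iteration 6: 27 < 32 holds -> x = 27 + 4 = 31, acc = 102 + 31 = 133.
Iteration 7: 31 < 32 holds -> x = 31 + 4 = 35, acc = 133 + 35 = 168.
Iteration 8: 35 < 32 fails; recursion stops.
SUM(acc) = 7 + 18 + 33 + 52 + 75 + 102 + 133 + 168 = 588.

588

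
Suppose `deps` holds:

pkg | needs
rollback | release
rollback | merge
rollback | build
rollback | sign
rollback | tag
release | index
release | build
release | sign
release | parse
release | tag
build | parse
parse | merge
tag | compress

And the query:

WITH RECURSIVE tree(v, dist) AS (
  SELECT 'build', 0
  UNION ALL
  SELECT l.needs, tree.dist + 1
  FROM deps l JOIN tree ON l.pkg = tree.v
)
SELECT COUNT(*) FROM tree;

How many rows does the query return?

3

Base: (build, dist=0).
Iteration 1: edges from {build} -> (parse, dist=1).
Iteration 2: edges from {parse} -> (merge, dist=2).
Iteration 3: no outgoing edges from {merge}; recursion stops.
Total rows emitted: 3.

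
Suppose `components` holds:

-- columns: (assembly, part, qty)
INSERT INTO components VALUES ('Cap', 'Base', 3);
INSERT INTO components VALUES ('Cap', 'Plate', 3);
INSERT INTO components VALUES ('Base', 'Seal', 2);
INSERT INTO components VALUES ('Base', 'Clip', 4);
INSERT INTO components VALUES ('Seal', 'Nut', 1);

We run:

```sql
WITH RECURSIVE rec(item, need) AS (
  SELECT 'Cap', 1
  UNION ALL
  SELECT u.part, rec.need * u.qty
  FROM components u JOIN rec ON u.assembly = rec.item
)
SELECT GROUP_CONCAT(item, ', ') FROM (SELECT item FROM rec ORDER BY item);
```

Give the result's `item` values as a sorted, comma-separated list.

Base: (Cap, need=1).
Iteration 1: components of {Cap} -> Base = 1*3 = 3, Plate = 1*3 = 3.
Iteration 2: components of {Base,Plate} -> Clip = 3*4 = 12, Seal = 3*2 = 6.
Iteration 3: components of {Clip,Seal} -> Nut = 6*1 = 6.
Iteration 4: no further components; recursion stops.

Base, Cap, Clip, Nut, Plate, Seal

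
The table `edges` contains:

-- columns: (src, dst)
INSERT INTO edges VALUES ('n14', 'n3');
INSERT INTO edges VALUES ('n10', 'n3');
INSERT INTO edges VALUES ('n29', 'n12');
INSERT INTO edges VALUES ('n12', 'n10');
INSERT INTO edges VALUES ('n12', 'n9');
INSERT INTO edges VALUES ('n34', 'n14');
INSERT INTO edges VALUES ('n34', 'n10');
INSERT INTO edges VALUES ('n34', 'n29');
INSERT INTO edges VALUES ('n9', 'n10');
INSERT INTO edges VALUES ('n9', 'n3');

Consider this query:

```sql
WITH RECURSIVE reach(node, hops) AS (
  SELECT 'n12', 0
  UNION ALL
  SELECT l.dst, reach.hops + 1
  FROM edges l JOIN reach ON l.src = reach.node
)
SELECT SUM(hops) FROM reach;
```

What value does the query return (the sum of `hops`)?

11

Base: (n12, hops=0).
Iteration 1: edges from {n12} -> (n10, hops=1), (n9, hops=1).
Iteration 2: edges from {n10,n9} -> (n10, hops=2), (n3, hops=2) x2. [UNION ALL keeps all 3 new rows, including repeats]
Iteration 3: edges from {n10,n3} -> (n3, hops=3).
Iteration 4: no outgoing edges from {n3}; recursion stops.
SUM(hops) = 0 + 1 + 1 + 2 + 2 + 2 + 3 = 11.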